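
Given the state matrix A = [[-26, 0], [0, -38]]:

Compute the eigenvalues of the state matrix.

For diagonal matrix, eigenvalues are diagonal entries: λ₁ = -26, λ₂ = -38.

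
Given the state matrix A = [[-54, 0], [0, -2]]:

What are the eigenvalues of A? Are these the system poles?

For diagonal matrix, eigenvalues are diagonal entries: λ₁ = -54, λ₂ = -2. Eigenvalues of A = system poles.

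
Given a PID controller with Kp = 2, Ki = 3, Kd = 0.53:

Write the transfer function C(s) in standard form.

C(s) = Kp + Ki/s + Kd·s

Substituting values: C(s) = 2 + 3/s + 0.53s = (0.53s² + 2s + 3)/s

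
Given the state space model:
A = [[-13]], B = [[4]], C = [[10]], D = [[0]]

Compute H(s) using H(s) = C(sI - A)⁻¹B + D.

(sI - A)⁻¹ = 1/(s + 13). H(s) = 10 × 4/(s + 13) + 0 = 40/(s + 13).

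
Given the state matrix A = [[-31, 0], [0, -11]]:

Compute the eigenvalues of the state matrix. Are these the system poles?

For diagonal matrix, eigenvalues are diagonal entries: λ₁ = -31, λ₂ = -11. Eigenvalues of A = system poles.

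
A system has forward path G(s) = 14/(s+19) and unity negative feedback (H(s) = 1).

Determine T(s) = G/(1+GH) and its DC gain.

T(s) = G/(1+GH) = [14/(s+19)] / [1 + 14/(s+19)] = 14/(s+19+14) = 14/(s+33). DC gain = 14/33 = 0.4242.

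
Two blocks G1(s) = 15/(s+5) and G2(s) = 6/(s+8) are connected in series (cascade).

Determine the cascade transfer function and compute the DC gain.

Series: multiply transfer functions. G_eq = 15/(s+5) × 6/(s+8) = 90/((s+5)(s+8)). DC gain = 90/(5×8) = 2.25.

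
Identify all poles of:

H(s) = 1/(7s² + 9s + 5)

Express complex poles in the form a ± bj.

Discriminant = 9² - 4×7×5 = 81 - 140 = -59 < 0, so the poles are a complex conjugate pair s = (-9 ± j√59)/(2×7). Real part = -9/(2×7) = -9/14 ≈ -0.6429; imaginary part = ±√59/(2×7) ≈ 0.5487. Poles: s = -0.6429 ± 0.5487j.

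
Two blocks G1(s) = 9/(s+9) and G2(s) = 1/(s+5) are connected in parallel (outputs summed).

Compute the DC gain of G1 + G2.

Parallel: G_eq = G1 + G2. DC gain = G1(0) + G2(0) = 9/9 + 1/5 = 1 + 0.2 = 1.2.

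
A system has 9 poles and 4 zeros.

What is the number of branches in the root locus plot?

Root locus has n branches where n = number of poles = 9.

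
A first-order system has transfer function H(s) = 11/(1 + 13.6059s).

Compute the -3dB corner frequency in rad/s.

Corner frequency = 1/τ = 1/13.6059 = 0.073 rad/s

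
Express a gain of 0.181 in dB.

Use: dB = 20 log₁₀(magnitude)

dB = 20 log₁₀(0.181) = -14.8 dB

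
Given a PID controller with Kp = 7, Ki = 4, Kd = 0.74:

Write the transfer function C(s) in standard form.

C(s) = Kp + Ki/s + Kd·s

Substituting values: C(s) = 7 + 4/s + 0.74s = (0.74s² + 7s + 4)/s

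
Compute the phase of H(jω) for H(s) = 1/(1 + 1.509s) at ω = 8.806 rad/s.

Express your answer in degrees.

Phase = -arctan(ωτ) = -arctan(8.806 × 1.509) = -85.7°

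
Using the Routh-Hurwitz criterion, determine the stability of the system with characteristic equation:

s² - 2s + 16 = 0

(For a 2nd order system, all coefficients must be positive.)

Coefficients: 1, -2, 16. b=-2 not positive, so system is unstable.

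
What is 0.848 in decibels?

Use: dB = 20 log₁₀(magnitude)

dB = 20 log₁₀(0.848) = -1.4 dB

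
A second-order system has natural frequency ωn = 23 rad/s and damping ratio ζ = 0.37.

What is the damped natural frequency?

ωd = ωn√(1 - ζ²) = 23√(1 - 0.37²) = 21.37 rad/s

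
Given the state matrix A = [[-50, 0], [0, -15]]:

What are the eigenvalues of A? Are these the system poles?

For diagonal matrix, eigenvalues are diagonal entries: λ₁ = -50, λ₂ = -15. Eigenvalues of A = system poles.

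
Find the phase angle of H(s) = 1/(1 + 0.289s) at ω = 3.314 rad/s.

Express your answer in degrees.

Phase = -arctan(ωτ) = -arctan(3.314 × 0.289) = -43.8°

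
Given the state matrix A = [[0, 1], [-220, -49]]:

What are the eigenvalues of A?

det(A - λI) = λ² - (-49)λ + 220 = (λ - (-44))(λ - (-5)). Eigenvalues: -44, -5.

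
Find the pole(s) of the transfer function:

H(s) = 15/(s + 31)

Pole is where denominator = 0: s + 31 = 0, so s = -31.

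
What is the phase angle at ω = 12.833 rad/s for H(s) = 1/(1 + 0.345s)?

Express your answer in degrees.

Phase = -arctan(ωτ) = -arctan(12.833 × 0.345) = -77.3°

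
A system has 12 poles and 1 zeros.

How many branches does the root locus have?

Root locus has n branches where n = number of poles = 12.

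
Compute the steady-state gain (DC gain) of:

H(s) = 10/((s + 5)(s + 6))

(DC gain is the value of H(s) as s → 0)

DC gain = H(0) = 10/(5 × 6) = 10/30 = 0.3333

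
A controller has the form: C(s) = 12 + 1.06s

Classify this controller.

This is a Proportional-Derivative (PD) controller.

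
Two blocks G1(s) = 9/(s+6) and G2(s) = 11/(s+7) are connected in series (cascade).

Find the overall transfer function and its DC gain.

Series: multiply transfer functions. G_eq = 9/(s+6) × 11/(s+7) = 99/((s+6)(s+7)). DC gain = 99/(6×7) = 2.3571.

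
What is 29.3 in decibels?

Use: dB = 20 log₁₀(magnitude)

dB = 20 log₁₀(29.3) = 29.3 dB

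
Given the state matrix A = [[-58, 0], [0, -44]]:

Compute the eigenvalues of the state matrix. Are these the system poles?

For diagonal matrix, eigenvalues are diagonal entries: λ₁ = -58, λ₂ = -44. Eigenvalues of A = system poles.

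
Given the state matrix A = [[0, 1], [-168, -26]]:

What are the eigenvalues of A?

det(A - λI) = λ² - (-26)λ + 168 = (λ - (-14))(λ - (-12)). Eigenvalues: -14, -12.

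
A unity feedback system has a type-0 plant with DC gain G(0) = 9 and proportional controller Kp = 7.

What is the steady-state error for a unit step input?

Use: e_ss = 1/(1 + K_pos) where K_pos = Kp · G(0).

K_pos = Kp · G(0) = 7 × 9 = 63. e_ss = 1/(1 + 63) = 0.015625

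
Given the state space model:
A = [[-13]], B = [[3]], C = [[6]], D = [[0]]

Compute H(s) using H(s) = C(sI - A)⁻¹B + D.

(sI - A)⁻¹ = 1/(s + 13). H(s) = 6 × 3/(s + 13) + 0 = 18/(s + 13).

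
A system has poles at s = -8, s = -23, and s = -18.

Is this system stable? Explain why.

All poles are in the left half-plane. System is stable.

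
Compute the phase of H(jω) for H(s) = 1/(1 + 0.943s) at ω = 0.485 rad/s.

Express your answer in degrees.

Phase = -arctan(ωτ) = -arctan(0.485 × 0.943) = -24.6°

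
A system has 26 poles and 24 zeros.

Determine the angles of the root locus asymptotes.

n - m = 26 - 24 = 2. Angles: θk = (2k + 1)·180°/2 = 90°, 270°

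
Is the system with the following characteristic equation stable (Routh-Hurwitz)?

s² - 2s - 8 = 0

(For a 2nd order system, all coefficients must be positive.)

Coefficients: 1, -2, -8. b=-2, c=-8 not positive, so system is unstable.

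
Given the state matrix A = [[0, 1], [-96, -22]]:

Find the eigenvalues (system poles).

det(A - λI) = λ² - (-22)λ + 96 = (λ - (-16))(λ - (-6)). Eigenvalues: -16, -6.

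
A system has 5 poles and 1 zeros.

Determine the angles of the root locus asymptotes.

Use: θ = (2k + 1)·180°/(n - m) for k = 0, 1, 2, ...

n - m = 5 - 1 = 4. Angles: θk = (2k + 1)·180°/4 = 45°, 135°, 225°, 315°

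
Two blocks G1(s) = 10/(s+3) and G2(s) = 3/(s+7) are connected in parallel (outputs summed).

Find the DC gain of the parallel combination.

Parallel: G_eq = G1 + G2. DC gain = G1(0) + G2(0) = 10/3 + 3/7 = 3.3333 + 0.4286 = 3.7619.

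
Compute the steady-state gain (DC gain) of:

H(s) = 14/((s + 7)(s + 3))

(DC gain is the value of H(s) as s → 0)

DC gain = H(0) = 14/(7 × 3) = 14/21 = 0.6667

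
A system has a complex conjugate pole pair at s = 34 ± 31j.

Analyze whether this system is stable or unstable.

Real part of poles is 34 (> 0, right half-plane). Unstable.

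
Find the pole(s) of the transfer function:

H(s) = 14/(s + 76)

Pole is where denominator = 0: s + 76 = 0, so s = -76.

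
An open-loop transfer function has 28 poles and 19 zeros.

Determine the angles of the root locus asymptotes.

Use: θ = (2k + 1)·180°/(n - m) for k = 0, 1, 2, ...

n - m = 28 - 19 = 9. Angles: θk = (2k + 1)·180°/9 = 20°, 60°, 100°, 140°, 180°, 220°, 260°, 300°, 340°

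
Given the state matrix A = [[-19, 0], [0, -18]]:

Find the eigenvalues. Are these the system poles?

For diagonal matrix, eigenvalues are diagonal entries: λ₁ = -19, λ₂ = -18. Eigenvalues of A = system poles.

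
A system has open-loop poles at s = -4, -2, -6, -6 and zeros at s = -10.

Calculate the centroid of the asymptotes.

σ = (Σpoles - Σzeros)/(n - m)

σ = (Σpoles - Σzeros)/(n - m) = (-18 - (-10))/(4 - 1) = -8/3 = -2.67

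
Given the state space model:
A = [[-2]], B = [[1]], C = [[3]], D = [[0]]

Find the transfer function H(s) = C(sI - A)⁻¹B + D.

(sI - A)⁻¹ = 1/(s + 2). H(s) = 3 × 1/(s + 2) + 0 = 3/(s + 2).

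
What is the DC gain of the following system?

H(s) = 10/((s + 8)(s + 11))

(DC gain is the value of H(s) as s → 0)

DC gain = H(0) = 10/(8 × 11) = 10/88 = 0.1136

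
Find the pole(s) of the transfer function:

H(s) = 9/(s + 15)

Pole is where denominator = 0: s + 15 = 0, so s = -15.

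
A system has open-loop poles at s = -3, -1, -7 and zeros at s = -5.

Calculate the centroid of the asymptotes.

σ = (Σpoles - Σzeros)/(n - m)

σ = (Σpoles - Σzeros)/(n - m) = (-11 - (-5))/(3 - 1) = -6/2 = -3.0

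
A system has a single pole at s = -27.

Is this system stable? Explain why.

Pole at s = -27 is in the left half-plane. Stable.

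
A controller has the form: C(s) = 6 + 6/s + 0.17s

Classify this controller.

This is a Proportional-Integral-Derivative (PID) controller.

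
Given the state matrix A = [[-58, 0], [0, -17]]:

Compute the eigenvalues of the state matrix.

For diagonal matrix, eigenvalues are diagonal entries: λ₁ = -58, λ₂ = -17.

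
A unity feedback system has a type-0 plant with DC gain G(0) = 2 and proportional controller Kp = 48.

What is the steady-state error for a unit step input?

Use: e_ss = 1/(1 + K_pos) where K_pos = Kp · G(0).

K_pos = Kp · G(0) = 48 × 2 = 96. e_ss = 1/(1 + 96) = 0.0103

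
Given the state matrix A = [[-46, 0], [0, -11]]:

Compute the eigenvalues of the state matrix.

For diagonal matrix, eigenvalues are diagonal entries: λ₁ = -46, λ₂ = -11.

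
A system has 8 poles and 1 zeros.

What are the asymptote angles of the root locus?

n - m = 8 - 1 = 7. Angles: θk = (2k + 1)·180°/7 = 25.71°, 77.14°, 128.57°, 180°, 231.43°, 282.86°, 334.29°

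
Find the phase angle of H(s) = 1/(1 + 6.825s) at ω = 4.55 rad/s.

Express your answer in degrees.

Phase = -arctan(ωτ) = -arctan(4.55 × 6.825) = -88.2°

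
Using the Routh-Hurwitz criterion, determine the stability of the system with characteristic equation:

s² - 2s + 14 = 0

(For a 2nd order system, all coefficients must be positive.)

Coefficients: 1, -2, 14. b=-2 not positive, so system is unstable.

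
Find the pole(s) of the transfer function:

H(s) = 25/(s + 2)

Pole is where denominator = 0: s + 2 = 0, so s = -2.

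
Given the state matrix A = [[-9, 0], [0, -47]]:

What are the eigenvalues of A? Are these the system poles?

For diagonal matrix, eigenvalues are diagonal entries: λ₁ = -9, λ₂ = -47. Eigenvalues of A = system poles.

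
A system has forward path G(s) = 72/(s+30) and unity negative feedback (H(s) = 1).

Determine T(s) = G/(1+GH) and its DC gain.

T(s) = G/(1+GH) = [72/(s+30)] / [1 + 72/(s+30)] = 72/(s+30+72) = 72/(s+102). DC gain = 72/102 = 0.7059.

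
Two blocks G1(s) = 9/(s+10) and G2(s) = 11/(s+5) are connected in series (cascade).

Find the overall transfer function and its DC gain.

Series: multiply transfer functions. G_eq = 9/(s+10) × 11/(s+5) = 99/((s+10)(s+5)). DC gain = 99/(10×5) = 1.98.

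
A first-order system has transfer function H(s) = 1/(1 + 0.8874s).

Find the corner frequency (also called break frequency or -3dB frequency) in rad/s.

Corner frequency = 1/τ = 1/0.8874 = 1.127 rad/s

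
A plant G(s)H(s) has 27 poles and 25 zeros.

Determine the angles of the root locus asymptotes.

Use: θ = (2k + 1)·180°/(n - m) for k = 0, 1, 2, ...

n - m = 27 - 25 = 2. Angles: θk = (2k + 1)·180°/2 = 90°, 270°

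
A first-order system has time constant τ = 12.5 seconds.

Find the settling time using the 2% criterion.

For first-order system, 2% settling time ≈ 4τ = 4 × 12.5 = 50.0 s.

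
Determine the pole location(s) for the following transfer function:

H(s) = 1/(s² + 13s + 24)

Discriminant = 13² - 4×1×24 = 169 - 96 = 73 > 0, so two distinct real poles. Using quadratic formula: s = (-13 ± √73)/(2×1) = (-13 ± √73)/2, with √73 ≈ 8.5440. s₁ ≈ -2.2280, s₂ ≈ -10.7720. Poles: s₁ = -2.2280, s₂ = -10.7720.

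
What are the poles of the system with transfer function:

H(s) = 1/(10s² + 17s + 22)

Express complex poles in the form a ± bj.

Discriminant = 17² - 4×10×22 = 289 - 880 = -591 < 0, so the poles are a complex conjugate pair s = (-17 ± j√591)/(2×10). Real part = -17/(2×10) = -17/20 = -0.85; imaginary part = ±√591/(2×10) ≈ 1.2155. Poles: s = -0.85 ± 1.2155j.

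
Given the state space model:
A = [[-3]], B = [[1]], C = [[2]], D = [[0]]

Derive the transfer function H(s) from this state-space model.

(sI - A)⁻¹ = 1/(s + 3). H(s) = 2 × 1/(s + 3) + 0 = 2/(s + 3).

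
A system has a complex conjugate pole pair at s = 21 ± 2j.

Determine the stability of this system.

Real part of poles is 21 (> 0, right half-plane). Unstable.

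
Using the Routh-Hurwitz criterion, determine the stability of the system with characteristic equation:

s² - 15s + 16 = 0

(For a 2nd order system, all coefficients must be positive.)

Coefficients: 1, -15, 16. b=-15 not positive, so system is unstable.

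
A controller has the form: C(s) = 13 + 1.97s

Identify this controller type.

This is a Proportional-Derivative (PD) controller.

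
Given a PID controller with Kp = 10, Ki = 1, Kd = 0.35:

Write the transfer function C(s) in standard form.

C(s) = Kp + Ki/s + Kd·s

Substituting values: C(s) = 10 + 1/s + 0.35s = (0.35s² + 10s + 1)/s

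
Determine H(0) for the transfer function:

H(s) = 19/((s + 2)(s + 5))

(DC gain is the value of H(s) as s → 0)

DC gain = H(0) = 19/(2 × 5) = 19/10 = 1.9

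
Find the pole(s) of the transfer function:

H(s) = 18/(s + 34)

Pole is where denominator = 0: s + 34 = 0, so s = -34.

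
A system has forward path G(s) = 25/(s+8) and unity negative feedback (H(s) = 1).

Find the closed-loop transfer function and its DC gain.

T(s) = G/(1+GH) = [25/(s+8)] / [1 + 25/(s+8)] = 25/(s+8+25) = 25/(s+33). DC gain = 25/33 = 0.7576.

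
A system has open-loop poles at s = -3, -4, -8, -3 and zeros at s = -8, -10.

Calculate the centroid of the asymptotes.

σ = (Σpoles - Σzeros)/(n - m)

σ = (Σpoles - Σzeros)/(n - m) = (-18 - (-18))/(4 - 2) = 0/2 = 0.0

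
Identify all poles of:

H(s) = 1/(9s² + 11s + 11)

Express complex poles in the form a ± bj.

Discriminant = 11² - 4×9×11 = 121 - 396 = -275 < 0, so the poles are a complex conjugate pair s = (-11 ± j√275)/(2×9). Real part = -11/(2×9) = -11/18 ≈ -0.6111; imaginary part = ±√275/(2×9) ≈ 0.9213. Poles: s = -0.6111 ± 0.9213j.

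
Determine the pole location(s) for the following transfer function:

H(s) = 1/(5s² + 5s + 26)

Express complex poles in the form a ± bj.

Discriminant = 5² - 4×5×26 = 25 - 520 = -495 < 0, so the poles are a complex conjugate pair s = (-5 ± j√495)/(2×5). Real part = -5/(2×5) = -5/10 = -0.5; imaginary part = ±√495/(2×5) ≈ 2.2249. Poles: s = -0.5 ± 2.2249j.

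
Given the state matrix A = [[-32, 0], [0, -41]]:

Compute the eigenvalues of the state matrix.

For diagonal matrix, eigenvalues are diagonal entries: λ₁ = -32, λ₂ = -41.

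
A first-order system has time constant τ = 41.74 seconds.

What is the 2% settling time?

For first-order system, 2% settling time ≈ 4τ = 4 × 41.74 = 166.96 s.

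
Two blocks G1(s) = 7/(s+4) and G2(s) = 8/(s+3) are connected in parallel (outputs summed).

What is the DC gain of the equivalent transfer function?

Parallel: G_eq = G1 + G2. DC gain = G1(0) + G2(0) = 7/4 + 8/3 = 1.75 + 2.6667 = 4.4167.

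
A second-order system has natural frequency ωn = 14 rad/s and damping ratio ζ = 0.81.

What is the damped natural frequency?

ωd = ωn√(1 - ζ²) = 14√(1 - 0.81²) = 8.21 rad/s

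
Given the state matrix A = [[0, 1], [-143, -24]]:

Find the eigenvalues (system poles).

det(A - λI) = λ² - (-24)λ + 143 = (λ - (-13))(λ - (-11)). Eigenvalues: -13, -11.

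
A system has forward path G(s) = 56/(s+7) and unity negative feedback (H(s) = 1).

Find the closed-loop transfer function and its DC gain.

T(s) = G/(1+GH) = [56/(s+7)] / [1 + 56/(s+7)] = 56/(s+7+56) = 56/(s+63). DC gain = 56/63 = 0.8889.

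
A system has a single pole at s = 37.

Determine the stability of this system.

Pole at s = 37 is in the right half-plane. Unstable.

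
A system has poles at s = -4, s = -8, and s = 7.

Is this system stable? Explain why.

Pole(s) at s = 7 are not in the left half-plane. System is unstable.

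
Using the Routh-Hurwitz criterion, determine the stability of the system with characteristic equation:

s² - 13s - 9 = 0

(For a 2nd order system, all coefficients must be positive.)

Coefficients: 1, -13, -9. b=-13, c=-9 not positive, so system is unstable.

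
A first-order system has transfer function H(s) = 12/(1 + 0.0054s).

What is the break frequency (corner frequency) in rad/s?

Corner frequency = 1/τ = 1/0.0054 = 185.185 rad/s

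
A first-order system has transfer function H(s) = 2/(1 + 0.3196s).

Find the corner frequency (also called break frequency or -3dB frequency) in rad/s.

Corner frequency = 1/τ = 1/0.3196 = 3.129 rad/s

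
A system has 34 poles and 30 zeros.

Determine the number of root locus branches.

Root locus has n branches where n = number of poles = 34.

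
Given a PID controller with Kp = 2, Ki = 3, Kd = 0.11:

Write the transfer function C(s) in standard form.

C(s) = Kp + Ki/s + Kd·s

Substituting values: C(s) = 2 + 3/s + 0.11s = (0.11s² + 2s + 3)/s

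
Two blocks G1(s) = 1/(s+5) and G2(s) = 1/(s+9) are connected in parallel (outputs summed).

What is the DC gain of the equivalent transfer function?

Parallel: G_eq = G1 + G2. DC gain = G1(0) + G2(0) = 1/5 + 1/9 = 0.2 + 0.1111 = 0.3111.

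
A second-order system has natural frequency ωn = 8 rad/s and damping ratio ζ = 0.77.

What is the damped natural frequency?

ωd = ωn√(1 - ζ²) = 8√(1 - 0.77²) = 5.1 rad/s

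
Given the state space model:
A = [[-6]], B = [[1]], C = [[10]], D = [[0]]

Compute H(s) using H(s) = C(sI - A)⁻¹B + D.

(sI - A)⁻¹ = 1/(s + 6). H(s) = 10 × 1/(s + 6) + 0 = 10/(s + 6).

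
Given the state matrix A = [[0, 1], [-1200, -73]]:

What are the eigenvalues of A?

det(A - λI) = λ² - (-73)λ + 1200 = (λ - (-25))(λ - (-48)). Eigenvalues: -25, -48.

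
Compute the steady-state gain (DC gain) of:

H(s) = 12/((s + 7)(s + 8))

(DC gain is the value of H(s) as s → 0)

DC gain = H(0) = 12/(7 × 8) = 12/56 = 0.2143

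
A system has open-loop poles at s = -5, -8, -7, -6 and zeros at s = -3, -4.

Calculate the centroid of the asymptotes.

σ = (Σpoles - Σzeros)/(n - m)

σ = (Σpoles - Σzeros)/(n - m) = (-26 - (-7))/(4 - 2) = -19/2 = -9.5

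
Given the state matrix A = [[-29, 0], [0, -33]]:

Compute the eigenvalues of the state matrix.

For diagonal matrix, eigenvalues are diagonal entries: λ₁ = -29, λ₂ = -33.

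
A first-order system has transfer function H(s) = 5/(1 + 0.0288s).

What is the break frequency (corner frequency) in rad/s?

Corner frequency = 1/τ = 1/0.0288 = 34.722 rad/s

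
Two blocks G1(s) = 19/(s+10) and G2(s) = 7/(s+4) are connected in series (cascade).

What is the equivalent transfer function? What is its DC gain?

Series: multiply transfer functions. G_eq = 19/(s+10) × 7/(s+4) = 133/((s+10)(s+4)). DC gain = 133/(10×4) = 3.325.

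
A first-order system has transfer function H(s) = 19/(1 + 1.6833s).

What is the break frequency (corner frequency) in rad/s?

Corner frequency = 1/τ = 1/1.6833 = 0.594 rad/s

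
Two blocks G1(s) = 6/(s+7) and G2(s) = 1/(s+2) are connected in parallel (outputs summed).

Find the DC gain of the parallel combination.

Parallel: G_eq = G1 + G2. DC gain = G1(0) + G2(0) = 6/7 + 1/2 = 0.8571 + 0.5 = 1.3571.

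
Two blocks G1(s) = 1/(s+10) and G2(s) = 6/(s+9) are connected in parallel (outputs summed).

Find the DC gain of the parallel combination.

Parallel: G_eq = G1 + G2. DC gain = G1(0) + G2(0) = 1/10 + 6/9 = 0.1 + 0.6667 = 0.7667.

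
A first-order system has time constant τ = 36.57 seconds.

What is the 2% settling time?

For first-order system, 2% settling time ≈ 4τ = 4 × 36.57 = 146.28 s.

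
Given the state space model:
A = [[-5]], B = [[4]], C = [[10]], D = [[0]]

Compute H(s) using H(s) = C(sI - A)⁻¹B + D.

(sI - A)⁻¹ = 1/(s + 5). H(s) = 10 × 4/(s + 5) + 0 = 40/(s + 5).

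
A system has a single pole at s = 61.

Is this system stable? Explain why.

Pole at s = 61 is in the right half-plane. Unstable.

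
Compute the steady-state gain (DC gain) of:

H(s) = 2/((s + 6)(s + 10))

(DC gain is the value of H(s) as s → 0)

DC gain = H(0) = 2/(6 × 10) = 2/60 = 0.0333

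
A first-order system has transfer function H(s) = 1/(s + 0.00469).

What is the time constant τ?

For H(s) = 1/(s + 1/τ), the pole is at -1/τ = -0.00469, so τ = 1/0.00469 = 213.2 s.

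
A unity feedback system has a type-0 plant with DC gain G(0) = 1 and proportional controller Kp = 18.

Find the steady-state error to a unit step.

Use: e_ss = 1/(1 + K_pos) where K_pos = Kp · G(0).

K_pos = Kp · G(0) = 18 × 1 = 18. e_ss = 1/(1 + 18) = 0.0526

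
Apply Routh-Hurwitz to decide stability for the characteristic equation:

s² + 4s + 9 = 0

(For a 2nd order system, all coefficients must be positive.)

Coefficients: 1, 4, 9. All positive, so system is stable.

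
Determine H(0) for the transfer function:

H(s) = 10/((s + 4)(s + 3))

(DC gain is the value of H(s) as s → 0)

DC gain = H(0) = 10/(4 × 3) = 10/12 = 0.8333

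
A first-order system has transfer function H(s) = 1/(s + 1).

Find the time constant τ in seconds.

For H(s) = 1/(s + 1/τ), the pole is at -1/τ = -1, so τ = 1/1 = 1 s.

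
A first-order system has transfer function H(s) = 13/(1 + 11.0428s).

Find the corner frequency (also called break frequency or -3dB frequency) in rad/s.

Corner frequency = 1/τ = 1/11.0428 = 0.091 rad/s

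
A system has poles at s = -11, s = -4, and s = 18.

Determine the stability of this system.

Pole(s) at s = 18 are not in the left half-plane. System is unstable.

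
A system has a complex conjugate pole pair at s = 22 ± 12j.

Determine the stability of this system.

Real part of poles is 22 (> 0, right half-plane). Unstable.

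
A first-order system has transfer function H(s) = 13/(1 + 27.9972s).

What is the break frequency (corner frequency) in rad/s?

Corner frequency = 1/τ = 1/27.9972 = 0.036 rad/s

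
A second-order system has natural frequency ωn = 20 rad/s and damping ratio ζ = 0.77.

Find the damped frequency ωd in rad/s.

ωd = ωn√(1 - ζ²) = 20√(1 - 0.77²) = 12.76 rad/s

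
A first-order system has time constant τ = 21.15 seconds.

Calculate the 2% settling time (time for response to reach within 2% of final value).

For first-order system, 2% settling time ≈ 4τ = 4 × 21.15 = 84.6 s.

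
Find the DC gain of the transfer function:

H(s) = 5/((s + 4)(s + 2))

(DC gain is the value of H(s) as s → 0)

DC gain = H(0) = 5/(4 × 2) = 5/8 = 0.625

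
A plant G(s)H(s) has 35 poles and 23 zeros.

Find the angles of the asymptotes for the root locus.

n - m = 35 - 23 = 12. Angles: θk = (2k + 1)·180°/12 = 15°, 45°, 75°, 105°, 135°, 165°, 195°, 225°, 255°, 285°, 315°, 345°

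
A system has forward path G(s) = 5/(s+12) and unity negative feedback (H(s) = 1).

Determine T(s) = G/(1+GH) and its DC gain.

T(s) = G/(1+GH) = [5/(s+12)] / [1 + 5/(s+12)] = 5/(s+12+5) = 5/(s+17). DC gain = 5/17 = 0.2941.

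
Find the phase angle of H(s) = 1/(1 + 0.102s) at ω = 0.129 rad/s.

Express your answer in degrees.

Phase = -arctan(ωτ) = -arctan(0.129 × 0.102) = -0.8°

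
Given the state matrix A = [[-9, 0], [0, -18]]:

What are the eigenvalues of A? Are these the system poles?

For diagonal matrix, eigenvalues are diagonal entries: λ₁ = -9, λ₂ = -18. Eigenvalues of A = system poles.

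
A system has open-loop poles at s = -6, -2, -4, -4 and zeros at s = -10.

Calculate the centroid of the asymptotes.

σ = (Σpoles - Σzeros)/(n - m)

σ = (Σpoles - Σzeros)/(n - m) = (-16 - (-10))/(4 - 1) = -6/3 = -2.0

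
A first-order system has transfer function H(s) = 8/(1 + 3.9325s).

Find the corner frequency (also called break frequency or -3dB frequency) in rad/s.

Corner frequency = 1/τ = 1/3.9325 = 0.254 rad/s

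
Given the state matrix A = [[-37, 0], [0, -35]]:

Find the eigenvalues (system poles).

For diagonal matrix, eigenvalues are diagonal entries: λ₁ = -37, λ₂ = -35.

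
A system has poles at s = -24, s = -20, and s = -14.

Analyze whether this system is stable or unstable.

All poles are in the left half-plane. System is stable.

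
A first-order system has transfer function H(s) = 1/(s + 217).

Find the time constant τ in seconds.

For H(s) = 1/(s + 1/τ), the pole is at -1/τ = -217, so τ = 1/217 = 0.0046 s.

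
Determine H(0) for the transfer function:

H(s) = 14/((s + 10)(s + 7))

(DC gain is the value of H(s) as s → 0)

DC gain = H(0) = 14/(10 × 7) = 14/70 = 0.2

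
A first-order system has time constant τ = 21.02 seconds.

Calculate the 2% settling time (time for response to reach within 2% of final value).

For first-order system, 2% settling time ≈ 4τ = 4 × 21.02 = 84.08 s.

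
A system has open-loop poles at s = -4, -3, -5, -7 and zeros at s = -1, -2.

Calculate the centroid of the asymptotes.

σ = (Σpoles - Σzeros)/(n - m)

σ = (Σpoles - Σzeros)/(n - m) = (-19 - (-3))/(4 - 2) = -16/2 = -8.0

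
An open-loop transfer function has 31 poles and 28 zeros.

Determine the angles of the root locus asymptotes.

n - m = 31 - 28 = 3. Angles: θk = (2k + 1)·180°/3 = 60°, 180°, 300°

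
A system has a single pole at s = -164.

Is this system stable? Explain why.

Pole at s = -164 is in the left half-plane. Stable.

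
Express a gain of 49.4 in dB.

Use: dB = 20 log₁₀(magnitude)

dB = 20 log₁₀(49.4) = 33.9 dB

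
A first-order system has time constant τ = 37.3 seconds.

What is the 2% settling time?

For first-order system, 2% settling time ≈ 4τ = 4 × 37.3 = 149.2 s.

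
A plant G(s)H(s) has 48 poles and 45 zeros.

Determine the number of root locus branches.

Root locus has n branches where n = number of poles = 48.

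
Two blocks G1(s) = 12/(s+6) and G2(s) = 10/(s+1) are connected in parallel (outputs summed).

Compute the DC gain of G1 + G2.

Parallel: G_eq = G1 + G2. DC gain = G1(0) + G2(0) = 12/6 + 10/1 = 2 + 10 = 12.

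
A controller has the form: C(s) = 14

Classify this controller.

This is a Proportional (P) controller.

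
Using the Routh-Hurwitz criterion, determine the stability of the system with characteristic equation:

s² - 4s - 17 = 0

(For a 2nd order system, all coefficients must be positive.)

Coefficients: 1, -4, -17. b=-4, c=-17 not positive, so system is unstable.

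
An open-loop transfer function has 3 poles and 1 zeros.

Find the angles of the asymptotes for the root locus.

n - m = 3 - 1 = 2. Angles: θk = (2k + 1)·180°/2 = 90°, 270°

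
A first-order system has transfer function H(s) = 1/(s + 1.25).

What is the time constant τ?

For H(s) = 1/(s + 1/τ), the pole is at -1/τ = -1.25, so τ = 1/1.25 = 0.8 s.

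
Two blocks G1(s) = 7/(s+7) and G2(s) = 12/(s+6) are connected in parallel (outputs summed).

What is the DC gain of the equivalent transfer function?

Parallel: G_eq = G1 + G2. DC gain = G1(0) + G2(0) = 7/7 + 12/6 = 1 + 2 = 3.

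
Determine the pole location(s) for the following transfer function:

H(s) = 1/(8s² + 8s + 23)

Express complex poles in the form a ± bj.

Discriminant = 8² - 4×8×23 = 64 - 736 = -672 < 0, so the poles are a complex conjugate pair s = (-8 ± j√672)/(2×8). Real part = -8/(2×8) = -8/16 = -0.5; imaginary part = ±√672/(2×8) ≈ 1.6202. Poles: s = -0.5 ± 1.6202j.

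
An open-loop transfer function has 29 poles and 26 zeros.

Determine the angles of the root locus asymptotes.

n - m = 29 - 26 = 3. Angles: θk = (2k + 1)·180°/3 = 60°, 180°, 300°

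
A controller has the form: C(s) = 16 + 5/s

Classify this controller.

This is a Proportional-Integral (PI) controller.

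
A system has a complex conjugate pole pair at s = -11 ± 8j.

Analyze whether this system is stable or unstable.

Real part of poles is -11 (< 0, left half-plane). Stable.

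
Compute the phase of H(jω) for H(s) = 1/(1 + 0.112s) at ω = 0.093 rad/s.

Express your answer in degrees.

Phase = -arctan(ωτ) = -arctan(0.093 × 0.112) = -0.6°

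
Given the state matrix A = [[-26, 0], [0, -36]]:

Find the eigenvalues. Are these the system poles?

For diagonal matrix, eigenvalues are diagonal entries: λ₁ = -26, λ₂ = -36. Eigenvalues of A = system poles.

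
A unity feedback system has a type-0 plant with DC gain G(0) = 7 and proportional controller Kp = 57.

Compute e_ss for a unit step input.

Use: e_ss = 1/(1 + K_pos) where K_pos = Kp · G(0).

K_pos = Kp · G(0) = 57 × 7 = 399. e_ss = 1/(1 + 399) = 0.0025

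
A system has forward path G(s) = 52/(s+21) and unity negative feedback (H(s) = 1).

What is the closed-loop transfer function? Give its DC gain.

T(s) = G/(1+GH) = [52/(s+21)] / [1 + 52/(s+21)] = 52/(s+21+52) = 52/(s+73). DC gain = 52/73 = 0.7123.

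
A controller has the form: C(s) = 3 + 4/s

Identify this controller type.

This is a Proportional-Integral (PI) controller.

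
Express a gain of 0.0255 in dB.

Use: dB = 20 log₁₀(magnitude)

dB = 20 log₁₀(0.0255) = -31.9 dB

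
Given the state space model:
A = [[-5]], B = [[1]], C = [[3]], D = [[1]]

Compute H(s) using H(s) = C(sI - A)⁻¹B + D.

(sI - A)⁻¹ = 1/(s + 5). H(s) = 3×1/(s + 5) + 1 = (s + 8)/(s + 5).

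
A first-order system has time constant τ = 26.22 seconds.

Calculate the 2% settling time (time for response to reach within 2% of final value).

For first-order system, 2% settling time ≈ 4τ = 4 × 26.22 = 104.88 s.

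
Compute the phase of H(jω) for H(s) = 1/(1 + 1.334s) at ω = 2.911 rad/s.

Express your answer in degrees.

Phase = -arctan(ωτ) = -arctan(2.911 × 1.334) = -75.6°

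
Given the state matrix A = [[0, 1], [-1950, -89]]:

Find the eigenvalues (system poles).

det(A - λI) = λ² - (-89)λ + 1950 = (λ - (-50))(λ - (-39)). Eigenvalues: -50, -39.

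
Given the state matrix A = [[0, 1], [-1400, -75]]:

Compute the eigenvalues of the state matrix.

det(A - λI) = λ² - (-75)λ + 1400 = (λ - (-40))(λ - (-35)). Eigenvalues: -40, -35.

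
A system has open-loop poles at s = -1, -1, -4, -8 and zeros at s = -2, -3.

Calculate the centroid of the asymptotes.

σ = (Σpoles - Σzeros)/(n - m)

σ = (Σpoles - Σzeros)/(n - m) = (-14 - (-5))/(4 - 2) = -9/2 = -4.5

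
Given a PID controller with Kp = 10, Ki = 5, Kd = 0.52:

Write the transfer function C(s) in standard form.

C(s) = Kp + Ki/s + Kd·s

Substituting values: C(s) = 10 + 5/s + 0.52s = (0.52s² + 10s + 5)/s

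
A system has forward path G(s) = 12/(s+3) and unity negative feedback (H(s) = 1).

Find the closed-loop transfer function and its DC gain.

T(s) = G/(1+GH) = [12/(s+3)] / [1 + 12/(s+3)] = 12/(s+3+12) = 12/(s+15). DC gain = 12/15 = 0.8.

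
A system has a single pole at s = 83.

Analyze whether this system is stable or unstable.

Pole at s = 83 is in the right half-plane. Unstable.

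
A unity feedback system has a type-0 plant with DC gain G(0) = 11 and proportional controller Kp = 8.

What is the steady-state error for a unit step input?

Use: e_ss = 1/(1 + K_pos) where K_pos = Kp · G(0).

K_pos = Kp · G(0) = 8 × 11 = 88. e_ss = 1/(1 + 88) = 0.0112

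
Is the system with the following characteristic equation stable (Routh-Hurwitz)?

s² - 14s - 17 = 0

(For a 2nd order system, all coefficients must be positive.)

Coefficients: 1, -14, -17. b=-14, c=-17 not positive, so system is unstable.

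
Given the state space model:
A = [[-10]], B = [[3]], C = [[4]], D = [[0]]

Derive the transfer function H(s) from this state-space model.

(sI - A)⁻¹ = 1/(s + 10). H(s) = 4 × 3/(s + 10) + 0 = 12/(s + 10).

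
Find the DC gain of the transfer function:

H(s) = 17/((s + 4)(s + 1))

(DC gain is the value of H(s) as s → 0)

DC gain = H(0) = 17/(4 × 1) = 17/4 = 4.25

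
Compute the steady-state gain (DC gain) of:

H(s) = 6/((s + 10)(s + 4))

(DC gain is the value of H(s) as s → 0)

DC gain = H(0) = 6/(10 × 4) = 6/40 = 0.15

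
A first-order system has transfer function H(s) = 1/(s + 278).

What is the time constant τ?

For H(s) = 1/(s + 1/τ), the pole is at -1/τ = -278, so τ = 1/278 = 0.0036 s.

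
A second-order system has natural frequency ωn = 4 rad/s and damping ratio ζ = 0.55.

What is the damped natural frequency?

ωd = ωn√(1 - ζ²) = 4√(1 - 0.55²) = 3.34 rad/s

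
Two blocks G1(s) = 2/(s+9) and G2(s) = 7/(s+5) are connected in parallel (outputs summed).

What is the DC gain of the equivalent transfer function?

Parallel: G_eq = G1 + G2. DC gain = G1(0) + G2(0) = 2/9 + 7/5 = 0.2222 + 1.4 = 1.6222.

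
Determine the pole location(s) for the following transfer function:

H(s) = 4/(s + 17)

Pole is where denominator = 0: s + 17 = 0, so s = -17.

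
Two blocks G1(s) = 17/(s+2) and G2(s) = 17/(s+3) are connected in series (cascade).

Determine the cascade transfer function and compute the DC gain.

Series: multiply transfer functions. G_eq = 17/(s+2) × 17/(s+3) = 289/((s+2)(s+3)). DC gain = 289/(2×3) = 48.1667.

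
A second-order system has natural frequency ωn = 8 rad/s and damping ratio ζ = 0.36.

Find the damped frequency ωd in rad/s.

ωd = ωn√(1 - ζ²) = 8√(1 - 0.36²) = 7.46 rad/s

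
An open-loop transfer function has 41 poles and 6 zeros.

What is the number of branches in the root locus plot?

Root locus has n branches where n = number of poles = 41.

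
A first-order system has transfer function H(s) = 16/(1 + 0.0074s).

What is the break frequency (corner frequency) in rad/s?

Corner frequency = 1/τ = 1/0.0074 = 135.135 rad/s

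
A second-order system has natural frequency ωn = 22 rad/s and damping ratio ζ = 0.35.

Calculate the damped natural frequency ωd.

ωd = ωn√(1 - ζ²) = 22√(1 - 0.35²) = 20.61 rad/s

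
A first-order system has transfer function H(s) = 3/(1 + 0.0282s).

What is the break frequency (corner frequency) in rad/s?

Corner frequency = 1/τ = 1/0.0282 = 35.461 rad/s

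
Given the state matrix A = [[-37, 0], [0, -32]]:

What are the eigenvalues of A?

For diagonal matrix, eigenvalues are diagonal entries: λ₁ = -37, λ₂ = -32.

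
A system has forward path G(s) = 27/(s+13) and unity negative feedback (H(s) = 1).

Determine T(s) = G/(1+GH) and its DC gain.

T(s) = G/(1+GH) = [27/(s+13)] / [1 + 27/(s+13)] = 27/(s+13+27) = 27/(s+40). DC gain = 27/40 = 0.675.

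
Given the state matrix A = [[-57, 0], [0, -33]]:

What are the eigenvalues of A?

For diagonal matrix, eigenvalues are diagonal entries: λ₁ = -57, λ₂ = -33.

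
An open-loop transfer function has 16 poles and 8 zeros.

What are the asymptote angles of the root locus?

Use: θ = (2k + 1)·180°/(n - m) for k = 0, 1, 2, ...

n - m = 16 - 8 = 8. Angles: θk = (2k + 1)·180°/8 = 22.5°, 67.5°, 112.5°, 157.5°, 202.5°, 247.5°, 292.5°, 337.5°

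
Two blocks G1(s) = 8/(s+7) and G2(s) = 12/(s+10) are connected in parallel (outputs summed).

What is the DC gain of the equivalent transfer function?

Parallel: G_eq = G1 + G2. DC gain = G1(0) + G2(0) = 8/7 + 12/10 = 1.1429 + 1.2 = 2.3429.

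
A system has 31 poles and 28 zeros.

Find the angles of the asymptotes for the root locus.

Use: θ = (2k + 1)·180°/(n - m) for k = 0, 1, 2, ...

n - m = 31 - 28 = 3. Angles: θk = (2k + 1)·180°/3 = 60°, 180°, 300°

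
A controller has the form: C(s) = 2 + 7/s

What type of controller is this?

This is a Proportional-Integral (PI) controller.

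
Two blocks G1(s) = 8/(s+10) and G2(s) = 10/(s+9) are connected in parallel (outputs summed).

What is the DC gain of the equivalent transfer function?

Parallel: G_eq = G1 + G2. DC gain = G1(0) + G2(0) = 8/10 + 10/9 = 0.8 + 1.1111 = 1.9111.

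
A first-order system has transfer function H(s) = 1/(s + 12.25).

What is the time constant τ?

For H(s) = 1/(s + 1/τ), the pole is at -1/τ = -12.25, so τ = 1/12.25 = 0.0816 s.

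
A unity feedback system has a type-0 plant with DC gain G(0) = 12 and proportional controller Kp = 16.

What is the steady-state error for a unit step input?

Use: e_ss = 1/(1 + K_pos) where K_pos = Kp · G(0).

K_pos = Kp · G(0) = 16 × 12 = 192. e_ss = 1/(1 + 192) = 0.0052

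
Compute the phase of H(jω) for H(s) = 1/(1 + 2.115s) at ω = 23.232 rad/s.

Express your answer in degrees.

Phase = -arctan(ωτ) = -arctan(23.232 × 2.115) = -88.8°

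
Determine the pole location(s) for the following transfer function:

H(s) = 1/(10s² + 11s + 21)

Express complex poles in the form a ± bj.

Discriminant = 11² - 4×10×21 = 121 - 840 = -719 < 0, so the poles are a complex conjugate pair s = (-11 ± j√719)/(2×10). Real part = -11/(2×10) = -11/20 = -0.55; imaginary part = ±√719/(2×10) ≈ 1.3407. Poles: s = -0.55 ± 1.3407j.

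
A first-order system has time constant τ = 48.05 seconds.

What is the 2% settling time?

For first-order system, 2% settling time ≈ 4τ = 4 × 48.05 = 192.2 s.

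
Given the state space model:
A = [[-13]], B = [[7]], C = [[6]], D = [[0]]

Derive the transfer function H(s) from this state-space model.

(sI - A)⁻¹ = 1/(s + 13). H(s) = 6 × 7/(s + 13) + 0 = 42/(s + 13).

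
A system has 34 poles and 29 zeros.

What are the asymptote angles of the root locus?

n - m = 34 - 29 = 5. Angles: θk = (2k + 1)·180°/5 = 36°, 108°, 180°, 252°, 324°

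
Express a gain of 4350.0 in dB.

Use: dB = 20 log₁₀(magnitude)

dB = 20 log₁₀(4350.0) = 72.8 dB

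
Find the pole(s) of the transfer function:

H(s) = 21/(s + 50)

Pole is where denominator = 0: s + 50 = 0, so s = -50.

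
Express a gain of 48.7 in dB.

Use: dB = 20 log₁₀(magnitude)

dB = 20 log₁₀(48.7) = 33.8 dB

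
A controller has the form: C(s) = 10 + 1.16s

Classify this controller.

This is a Proportional-Derivative (PD) controller.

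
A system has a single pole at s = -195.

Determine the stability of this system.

Pole at s = -195 is in the left half-plane. Stable.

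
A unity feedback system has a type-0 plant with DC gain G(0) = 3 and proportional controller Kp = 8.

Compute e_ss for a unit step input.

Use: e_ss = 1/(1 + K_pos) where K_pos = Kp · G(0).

K_pos = Kp · G(0) = 8 × 3 = 24. e_ss = 1/(1 + 24) = 0.04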